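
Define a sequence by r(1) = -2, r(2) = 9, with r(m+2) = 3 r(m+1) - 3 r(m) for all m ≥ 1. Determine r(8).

r(3) = 3(9) - 3(-2) = 33
r(4) = 3(33) - 3(9) = 72
r(5) = 3(72) - 3(33) = 117
r(6) = 3(117) - 3(72) = 135
r(7) = 3(135) - 3(117) = 54
r(8) = 3(54) - 3(135) = -243

-243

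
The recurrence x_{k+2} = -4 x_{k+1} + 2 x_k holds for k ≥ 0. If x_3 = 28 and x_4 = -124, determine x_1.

2

Rearranging, x_{k-2} = (x_k + 4 x_{k-1}) / 2.
x_2 = (-124 + 4*28) / 2 = -12/2 = -6
x_1 = (28 + 4*(-6)) / 2 = 4/2 = 2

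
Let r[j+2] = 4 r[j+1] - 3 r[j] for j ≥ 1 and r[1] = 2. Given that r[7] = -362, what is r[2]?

Let r[2] = y.
r[3] = -6 + 4y
r[4] = -24 + 13y
r[5] = -78 + 40y
r[6] = -240 + 121y
r[7] = -726 + 364y
So -726 + 364y = -362, giving y = 1.

1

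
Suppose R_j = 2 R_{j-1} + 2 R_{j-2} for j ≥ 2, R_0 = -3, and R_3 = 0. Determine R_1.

Let R_1 = y.
R_2 = -6 + 2y
R_3 = -12 + 6y
So -12 + 6y = 0, giving y = 2.

2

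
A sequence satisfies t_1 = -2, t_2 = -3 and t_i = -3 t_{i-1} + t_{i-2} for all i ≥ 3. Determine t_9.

t_3 = -3*(-3) + (-2) = 7
t_4 = -3*7 + (-3) = -24
t_5 = -3*(-24) + 7 = 79
t_6 = -3*79 + (-24) = -261
t_7 = -3*(-261) + 79 = 862
t_8 = -3*862 + (-261) = -2847
t_9 = -3*(-2847) + 862 = 9403

9403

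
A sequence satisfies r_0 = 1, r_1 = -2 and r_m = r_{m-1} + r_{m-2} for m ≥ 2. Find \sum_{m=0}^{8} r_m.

-74

r_2 = (-2) + 1 = -1
r_3 = (-1) + (-2) = -3
r_4 = (-3) + (-1) = -4
r_5 = (-4) + (-3) = -7
r_6 = (-7) + (-4) = -11
r_7 = (-11) + (-7) = -18
r_8 = (-18) + (-11) = -29
Sum = 1 + (-2) + (-1) + (-3) + (-4) + (-7) + (-11) + (-18) + (-29) = -74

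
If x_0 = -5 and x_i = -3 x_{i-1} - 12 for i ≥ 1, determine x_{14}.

-9565941

The fixed point is -12/(1 + 3) = -3, so x_i + 3 = -3(x_{i-1} + 3).
Hence x_i = -2·(-3)^i - 3.
x_{14} = -2·(-3)^{14} - 3 = -2·4782969 - 3 = -9565941.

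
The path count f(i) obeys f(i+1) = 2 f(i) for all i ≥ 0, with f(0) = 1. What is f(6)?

f(1) = 2·1 = 2
f(2) = 2·2 = 4
f(3) = 2·4 = 8
f(4) = 2·8 = 16
f(5) = 2·16 = 32
f(6) = 2·32 = 64

64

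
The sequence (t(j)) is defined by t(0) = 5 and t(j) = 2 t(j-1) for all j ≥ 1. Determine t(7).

640

t(1) = 2(5) = 10
t(2) = 2(10) = 20
t(3) = 2(20) = 40
t(4) = 2(40) = 80
t(5) = 2(80) = 160
t(6) = 2(160) = 320
t(7) = 2(320) = 640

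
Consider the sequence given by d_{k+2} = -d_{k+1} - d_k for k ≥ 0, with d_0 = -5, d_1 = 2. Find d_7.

2

d_2 = -2 - (-5) = 3
d_3 = -3 - 2 = -5
d_4 = -(-5) - 3 = 2
d_5 = -2 - (-5) = 3
d_6 = -3 - 2 = -5
d_7 = -(-5) - 3 = 2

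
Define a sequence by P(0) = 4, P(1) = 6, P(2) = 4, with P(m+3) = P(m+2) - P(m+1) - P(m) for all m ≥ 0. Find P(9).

P(3) = 4 - 6 - 4 = -6
P(4) = (-6) - 4 - 6 = -16
P(5) = (-16) - (-6) - 4 = -14
P(6) = (-14) - (-16) - (-6) = 8
P(7) = 8 - (-14) - (-16) = 38
P(8) = 38 - 8 - (-14) = 44
P(9) = 44 - 38 - 8 = -2

-2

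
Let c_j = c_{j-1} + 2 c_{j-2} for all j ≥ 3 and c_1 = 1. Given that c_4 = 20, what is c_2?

6

Let c_2 = w.
c_3 = 2 + w
c_4 = 2 + 3w
So 2 + 3w = 20, giving w = 6.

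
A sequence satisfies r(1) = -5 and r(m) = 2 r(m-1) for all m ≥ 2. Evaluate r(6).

r(2) = 2·(-5) = -10
r(3) = 2·(-10) = -20
r(4) = 2·(-20) = -40
r(5) = 2·(-40) = -80
r(6) = 2·(-80) = -160

-160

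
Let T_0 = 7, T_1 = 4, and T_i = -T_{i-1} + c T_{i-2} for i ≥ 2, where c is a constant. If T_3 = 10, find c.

-2

T_2 = -4 + 7c
T_3 = 4 - 3c
So 4 - 3c = 10, giving c = -2.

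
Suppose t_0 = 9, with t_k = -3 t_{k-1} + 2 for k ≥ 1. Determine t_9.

-167305

t_1 = -3*9 + 2 = -25
t_2 = -3*(-25) + 2 = 77
t_3 = -3*77 + 2 = -229
t_4 = -3*(-229) + 2 = 689
t_5 = -3*689 + 2 = -2065
t_6 = -3*(-2065) + 2 = 6197
t_7 = -3*6197 + 2 = -18589
t_8 = -3*(-18589) + 2 = 55769
t_9 = -3*55769 + 2 = -167305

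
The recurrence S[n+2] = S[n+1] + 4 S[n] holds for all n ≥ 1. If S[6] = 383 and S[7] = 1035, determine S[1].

Rearranging, S[n-2] = (S[n] - S[n-1]) / 4.
S[5] = (1035 - 383) / 4 = 652/4 = 163
S[4] = (383 - 163) / 4 = 220/4 = 55
S[3] = (163 - 55) / 4 = 108/4 = 27
S[2] = (55 - 27) / 4 = 28/4 = 7
S[1] = (27 - 7) / 4 = 20/4 = 5

5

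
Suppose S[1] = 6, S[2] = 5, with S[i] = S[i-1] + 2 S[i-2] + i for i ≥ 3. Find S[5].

79

S[3] = 5 + 2*6 + 3 = 20
S[4] = 20 + 2*5 + 4 = 34
S[5] = 34 + 2*20 + 5 = 79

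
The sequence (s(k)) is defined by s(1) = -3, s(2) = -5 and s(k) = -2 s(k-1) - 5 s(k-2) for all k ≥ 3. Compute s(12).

29975

s(3) = -2(-5) - 5(-3) = 25
s(4) = -2(25) - 5(-5) = -25
s(5) = -2(-25) - 5(25) = -75
s(6) = -2(-75) - 5(-25) = 275
s(7) = -2(275) - 5(-75) = -175
s(8) = -2(-175) - 5(275) = -1025
s(9) = -2(-1025) - 5(-175) = 2925
s(10) = -2(2925) - 5(-1025) = -725
s(11) = -2(-725) - 5(2925) = -13175
s(12) = -2(-13175) - 5(-725) = 29975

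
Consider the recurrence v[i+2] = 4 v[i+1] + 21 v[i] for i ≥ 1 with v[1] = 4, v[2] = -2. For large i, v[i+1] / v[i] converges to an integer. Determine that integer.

7

The characteristic equation is r^2 - 4r - 21 = 0, which factors as (r - 7)(r + 3) = 0.
So the roots are 7 and -3. Since |7| > |-3| and the coefficient of 7^i is non-zero, the ratio tends to 7.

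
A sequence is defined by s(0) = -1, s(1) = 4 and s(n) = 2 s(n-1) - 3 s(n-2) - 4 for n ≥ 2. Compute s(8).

295

s(2) = 2·4 - 3·(-1) - 4 = 7
s(3) = 2·7 - 3·4 - 4 = -2
s(4) = 2·(-2) - 3·7 - 4 = -29
s(5) = 2·(-29) - 3·(-2) - 4 = -56
s(6) = 2·(-56) - 3·(-29) - 4 = -29
s(7) = 2·(-29) - 3·(-56) - 4 = 106
s(8) = 2·106 - 3·(-29) - 4 = 295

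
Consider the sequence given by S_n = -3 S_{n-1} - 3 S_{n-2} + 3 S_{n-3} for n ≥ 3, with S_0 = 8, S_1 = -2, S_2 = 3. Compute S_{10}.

10071

S_3 = -3(3) - 3(-2) + 3(8) = 21
S_4 = -3(21) - 3(3) + 3(-2) = -78
S_5 = -3(-78) - 3(21) + 3(3) = 180
S_6 = -3(180) - 3(-78) + 3(21) = -243
S_7 = -3(-243) - 3(180) + 3(-78) = -45
S_8 = -3(-45) - 3(-243) + 3(180) = 1404
S_9 = -3(1404) - 3(-45) + 3(-243) = -4806
S_{10} = -3(-4806) - 3(1404) + 3(-45) = 10071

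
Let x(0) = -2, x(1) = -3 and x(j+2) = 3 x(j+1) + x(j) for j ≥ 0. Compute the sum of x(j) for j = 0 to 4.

-171

x(2) = 3·(-3) + (-2) = -11
x(3) = 3·(-11) + (-3) = -36
x(4) = 3·(-36) + (-11) = -119
Sum = (-2) + (-3) + (-11) + (-36) + (-119) = -171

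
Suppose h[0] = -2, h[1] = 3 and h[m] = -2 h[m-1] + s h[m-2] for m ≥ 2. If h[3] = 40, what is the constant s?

h[2] = -6 - 2s
h[3] = 12 + 7s
So 12 + 7s = 40, giving s = 4.

4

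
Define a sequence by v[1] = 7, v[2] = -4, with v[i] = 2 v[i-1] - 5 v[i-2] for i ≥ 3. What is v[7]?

v[3] = 2·(-4) - 5·7 = -43
v[4] = 2·(-43) - 5·(-4) = -66
v[5] = 2·(-66) - 5·(-43) = 83
v[6] = 2·83 - 5·(-66) = 496
v[7] = 2·496 - 5·83 = 577

577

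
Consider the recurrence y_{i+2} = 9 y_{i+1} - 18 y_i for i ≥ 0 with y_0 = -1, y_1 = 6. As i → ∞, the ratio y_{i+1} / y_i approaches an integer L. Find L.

6

The characteristic equation is r^2 - 9r + 18 = 0, which factors as (r - 6)(r - 3) = 0.
So the roots are 6 and 3. Since |6| > |3| and the coefficient of 6^i is non-zero, the ratio tends to 6.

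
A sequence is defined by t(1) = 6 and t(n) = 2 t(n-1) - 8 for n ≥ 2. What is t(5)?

t(2) = 2(6) - 8 = 4
t(3) = 2(4) - 8 = 0
t(4) = 2(0) - 8 = -8
t(5) = 2(-8) - 8 = -24

-24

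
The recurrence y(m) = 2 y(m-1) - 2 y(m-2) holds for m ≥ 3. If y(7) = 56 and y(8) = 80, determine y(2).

Rearranging, y(m-2) = (y(m) - 2 y(m-1)) / -2.
y(6) = (80 - 2·56) / -2 = -32/-2 = 16
y(5) = (56 - 2·16) / -2 = 24/-2 = -12
y(4) = (16 - 2·(-12)) / -2 = 40/-2 = -20
y(3) = (-12 - 2·(-20)) / -2 = 28/-2 = -14
y(2) = (-20 - 2·(-14)) / -2 = 8/-2 = -4

-4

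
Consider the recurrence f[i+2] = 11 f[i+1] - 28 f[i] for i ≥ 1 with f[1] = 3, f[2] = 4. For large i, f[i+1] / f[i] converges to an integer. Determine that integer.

The characteristic equation is r^2 - 11r + 28 = 0, which factors as (r - 7)(r - 4) = 0.
So the roots are 7 and 4. Since |7| > |4| and the coefficient of 7^i is non-zero, the ratio tends to 7.

7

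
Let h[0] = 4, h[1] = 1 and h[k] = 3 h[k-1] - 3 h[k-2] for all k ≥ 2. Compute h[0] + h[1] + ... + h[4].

h[2] = 3(1) - 3(4) = -9
h[3] = 3(-9) - 3(1) = -30
h[4] = 3(-30) - 3(-9) = -63
Sum = 4 + 1 + (-9) + (-30) + (-63) = -97

-97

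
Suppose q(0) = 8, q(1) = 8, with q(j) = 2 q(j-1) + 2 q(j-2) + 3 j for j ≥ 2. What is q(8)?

q(2) = 2(8) + 2(8) + 6 = 38
q(3) = 2(38) + 2(8) + 9 = 101
q(4) = 2(101) + 2(38) + 12 = 290
q(5) = 2(290) + 2(101) + 15 = 797
q(6) = 2(797) + 2(290) + 18 = 2192
q(7) = 2(2192) + 2(797) + 21 = 5999
q(8) = 2(5999) + 2(2192) + 24 = 16406

16406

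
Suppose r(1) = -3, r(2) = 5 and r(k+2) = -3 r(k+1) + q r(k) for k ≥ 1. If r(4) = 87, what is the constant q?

3

r(3) = -15 - 3q
r(4) = 45 + 14q
So 45 + 14q = 87, giving q = 3.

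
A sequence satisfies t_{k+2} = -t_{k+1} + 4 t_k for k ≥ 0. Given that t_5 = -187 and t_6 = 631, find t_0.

Rearranging, t_{k-2} = (t_k + t_{k-1}) / 4.
t_4 = (631 + (-187)) / 4 = 444/4 = 111
t_3 = (-187 + 111) / 4 = -76/4 = -19
t_2 = (111 + (-19)) / 4 = 92/4 = 23
t_1 = (-19 + 23) / 4 = 4/4 = 1
t_0 = (23 + 1) / 4 = 24/4 = 6

6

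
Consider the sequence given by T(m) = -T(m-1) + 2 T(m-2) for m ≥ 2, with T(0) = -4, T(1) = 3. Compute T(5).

T(2) = -3 + 2(-4) = -11
T(3) = -(-11) + 2(3) = 17
T(4) = -17 + 2(-11) = -39
T(5) = -(-39) + 2(17) = 73

73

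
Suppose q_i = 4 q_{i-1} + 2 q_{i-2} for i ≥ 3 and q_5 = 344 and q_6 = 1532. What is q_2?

Rearranging, q_{i-2} = (q_i - 4 q_{i-1}) / 2.
q_4 = (1532 - 4(344)) / 2 = 156/2 = 78
q_3 = (344 - 4(78)) / 2 = 32/2 = 16
q_2 = (78 - 4(16)) / 2 = 14/2 = 7

7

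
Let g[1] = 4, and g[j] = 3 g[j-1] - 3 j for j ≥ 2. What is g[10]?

4938

g[2] = 3*4 - 6 = 6
g[3] = 3*6 - 9 = 9
g[4] = 3*9 - 12 = 15
g[5] = 3*15 - 15 = 30
g[6] = 3*30 - 18 = 72
g[7] = 3*72 - 21 = 195
g[8] = 3*195 - 24 = 561
g[9] = 3*561 - 27 = 1656
g[10] = 3*1656 - 30 = 4938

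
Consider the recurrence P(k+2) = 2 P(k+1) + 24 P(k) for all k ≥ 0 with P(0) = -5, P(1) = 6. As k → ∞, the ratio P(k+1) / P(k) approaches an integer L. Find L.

6

The characteristic equation is r^2 - 2r - 24 = 0, which factors as (r - 6)(r + 4) = 0.
So the roots are 6 and -4. Since |6| > |-4| and the coefficient of 6^k is non-zero, the ratio tends to 6.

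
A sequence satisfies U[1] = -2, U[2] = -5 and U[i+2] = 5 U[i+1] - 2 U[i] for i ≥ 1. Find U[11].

-3900561

U[3] = 5·(-5) - 2·(-2) = -21
U[4] = 5·(-21) - 2·(-5) = -95
U[5] = 5·(-95) - 2·(-21) = -433
U[6] = 5·(-433) - 2·(-95) = -1975
U[7] = 5·(-1975) - 2·(-433) = -9009
U[8] = 5·(-9009) - 2·(-1975) = -41095
U[9] = 5·(-41095) - 2·(-9009) = -187457
U[10] = 5·(-187457) - 2·(-41095) = -855095
U[11] = 5·(-855095) - 2·(-187457) = -3900561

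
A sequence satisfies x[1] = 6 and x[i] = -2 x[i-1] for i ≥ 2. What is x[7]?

x[2] = -2(6) = -12
x[3] = -2(-12) = 24
x[4] = -2(24) = -48
x[5] = -2(-48) = 96
x[6] = -2(96) = -192
x[7] = -2(-192) = 384

384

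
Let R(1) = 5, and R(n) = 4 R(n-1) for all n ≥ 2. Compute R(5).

1280

R(2) = 4·5 = 20
R(3) = 4·20 = 80
R(4) = 4·80 = 320
R(5) = 4·320 = 1280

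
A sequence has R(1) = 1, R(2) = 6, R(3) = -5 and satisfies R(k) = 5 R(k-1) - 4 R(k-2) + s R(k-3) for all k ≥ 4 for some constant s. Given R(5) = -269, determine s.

R(4) = -49 + s
R(5) = -225 + 11s
So -225 + 11s = -269, giving s = -4.

-4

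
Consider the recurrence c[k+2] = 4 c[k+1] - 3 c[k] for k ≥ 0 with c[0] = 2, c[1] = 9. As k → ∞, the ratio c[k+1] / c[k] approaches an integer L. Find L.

The characteristic equation is r^2 - 4r + 3 = 0, which factors as (r - 3)(r - 1) = 0.
So the roots are 3 and 1. Since |3| > |1| and the coefficient of 3^k is non-zero, the ratio tends to 3.

3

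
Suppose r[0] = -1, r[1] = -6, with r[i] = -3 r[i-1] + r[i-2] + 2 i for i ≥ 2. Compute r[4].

r[2] = -3·(-6) + (-1) + 4 = 21
r[3] = -3·21 + (-6) + 6 = -63
r[4] = -3·(-63) + 21 + 8 = 218

218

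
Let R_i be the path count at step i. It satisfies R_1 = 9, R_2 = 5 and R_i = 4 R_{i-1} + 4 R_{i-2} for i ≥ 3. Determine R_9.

650496

R_3 = 4*5 + 4*9 = 56
R_4 = 4*56 + 4*5 = 244
R_5 = 4*244 + 4*56 = 1200
R_6 = 4*1200 + 4*244 = 5776
R_7 = 4*5776 + 4*1200 = 27904
R_8 = 4*27904 + 4*5776 = 134720
R_9 = 4*134720 + 4*27904 = 650496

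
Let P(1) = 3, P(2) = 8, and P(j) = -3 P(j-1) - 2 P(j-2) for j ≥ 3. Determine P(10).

P(3) = -3(8) - 2(3) = -30
P(4) = -3(-30) - 2(8) = 74
P(5) = -3(74) - 2(-30) = -162
P(6) = -3(-162) - 2(74) = 338
P(7) = -3(338) - 2(-162) = -690
P(8) = -3(-690) - 2(338) = 1394
P(9) = -3(1394) - 2(-690) = -2802
P(10) = -3(-2802) - 2(1394) = 5618

5618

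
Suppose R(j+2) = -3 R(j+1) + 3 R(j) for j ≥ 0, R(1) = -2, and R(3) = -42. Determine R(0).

Let R(0) = y.
R(2) = 6 + 3y
R(3) = -24 - 9y
So -24 - 9y = -42, giving y = 2.

2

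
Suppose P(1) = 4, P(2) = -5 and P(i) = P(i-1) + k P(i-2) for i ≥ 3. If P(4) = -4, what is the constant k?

P(3) = -5 + 4k
P(4) = -5 - k
So -5 - k = -4, giving k = -1.

-1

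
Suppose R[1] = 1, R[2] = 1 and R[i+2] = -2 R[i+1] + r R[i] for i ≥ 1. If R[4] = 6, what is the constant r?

R[3] = -2 + r
R[4] = 4 - r
So 4 - r = 6, giving r = -2.

-2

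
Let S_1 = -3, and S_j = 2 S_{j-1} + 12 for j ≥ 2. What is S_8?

1140

S_2 = 2(-3) + 12 = 6
S_3 = 2(6) + 12 = 24
S_4 = 2(24) + 12 = 60
S_5 = 2(60) + 12 = 132
S_6 = 2(132) + 12 = 276
S_7 = 2(276) + 12 = 564
S_8 = 2(564) + 12 = 1140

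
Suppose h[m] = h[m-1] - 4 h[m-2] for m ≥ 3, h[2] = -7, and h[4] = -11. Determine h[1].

Let h[1] = v.
h[3] = -7 - 4v
h[4] = 21 - 4v
So 21 - 4v = -11, giving v = 8.

8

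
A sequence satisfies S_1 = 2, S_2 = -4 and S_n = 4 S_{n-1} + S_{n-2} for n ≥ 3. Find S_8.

S_3 = 4·(-4) + 2 = -14
S_4 = 4·(-14) + (-4) = -60
S_5 = 4·(-60) + (-14) = -254
S_6 = 4·(-254) + (-60) = -1076
S_7 = 4·(-1076) + (-254) = -4558
S_8 = 4·(-4558) + (-1076) = -19308

-19308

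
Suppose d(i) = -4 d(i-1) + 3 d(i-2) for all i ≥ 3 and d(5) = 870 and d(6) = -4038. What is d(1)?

6

Rearranging, d(i-2) = (d(i) + 4 d(i-1)) / 3.
d(4) = (-4038 + 4·870) / 3 = -558/3 = -186
d(3) = (870 + 4·(-186)) / 3 = 126/3 = 42
d(2) = (-186 + 4·42) / 3 = -18/3 = -6
d(1) = (42 + 4·(-6)) / 3 = 18/3 = 6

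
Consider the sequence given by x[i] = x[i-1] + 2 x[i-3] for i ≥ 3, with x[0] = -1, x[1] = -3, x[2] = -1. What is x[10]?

x[3] = (-1) + 2*(-1) = -3
x[4] = (-3) + 2*(-3) = -9
x[5] = (-9) + 2*(-1) = -11
x[6] = (-11) + 2*(-3) = -17
x[7] = (-17) + 2*(-9) = -35
x[8] = (-35) + 2*(-11) = -57
x[9] = (-57) + 2*(-17) = -91
x[10] = (-91) + 2*(-35) = -161

-161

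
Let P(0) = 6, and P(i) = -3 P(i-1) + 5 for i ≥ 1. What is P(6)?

3464

P(1) = -3(6) + 5 = -13
P(2) = -3(-13) + 5 = 44
P(3) = -3(44) + 5 = -127
P(4) = -3(-127) + 5 = 386
P(5) = -3(386) + 5 = -1153
P(6) = -3(-1153) + 5 = 3464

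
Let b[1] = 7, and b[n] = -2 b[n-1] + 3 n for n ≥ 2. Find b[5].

b[2] = -2·7 + 6 = -8
b[3] = -2·(-8) + 9 = 25
b[4] = -2·25 + 12 = -38
b[5] = -2·(-38) + 15 = 91

91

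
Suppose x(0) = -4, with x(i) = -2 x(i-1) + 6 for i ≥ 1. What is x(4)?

-94

x(1) = -2·(-4) + 6 = 14
x(2) = -2·14 + 6 = -22
x(3) = -2·(-22) + 6 = 50
x(4) = -2·50 + 6 = -94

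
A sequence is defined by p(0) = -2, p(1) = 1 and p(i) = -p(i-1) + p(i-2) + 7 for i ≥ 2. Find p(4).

7

p(2) = -1 + (-2) + 7 = 4
p(3) = -4 + 1 + 7 = 4
p(4) = -4 + 4 + 7 = 7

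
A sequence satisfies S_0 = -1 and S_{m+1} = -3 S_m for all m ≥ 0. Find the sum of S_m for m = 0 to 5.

S_1 = -3(-1) = 3
S_2 = -3(3) = -9
S_3 = -3(-9) = 27
S_4 = -3(27) = -81
S_5 = -3(-81) = 243
Sum = (-1) + 3 + (-9) + 27 + (-81) + 243 = 182

182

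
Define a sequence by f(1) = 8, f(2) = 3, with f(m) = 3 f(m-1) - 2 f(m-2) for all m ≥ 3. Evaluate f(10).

-2547

f(3) = 3(3) - 2(8) = -7
f(4) = 3(-7) - 2(3) = -27
f(5) = 3(-27) - 2(-7) = -67
f(6) = 3(-67) - 2(-27) = -147
f(7) = 3(-147) - 2(-67) = -307
f(8) = 3(-307) - 2(-147) = -627
f(9) = 3(-627) - 2(-307) = -1267
f(10) = 3(-1267) - 2(-627) = -2547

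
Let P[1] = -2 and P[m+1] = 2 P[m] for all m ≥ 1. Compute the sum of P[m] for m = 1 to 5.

P[2] = 2(-2) = -4
P[3] = 2(-4) = -8
P[4] = 2(-8) = -16
P[5] = 2(-16) = -32
Sum = (-2) + (-4) + (-8) + (-16) + (-32) = -62

-62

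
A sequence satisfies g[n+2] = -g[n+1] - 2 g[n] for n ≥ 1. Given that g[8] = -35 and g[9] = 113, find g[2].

5

Rearranging, g[n-2] = (g[n] + g[n-1]) / -2.
g[7] = (113 + (-35)) / -2 = 78/-2 = -39
g[6] = (-35 + (-39)) / -2 = -74/-2 = 37
g[5] = (-39 + 37) / -2 = -2/-2 = 1
g[4] = (37 + 1) / -2 = 38/-2 = -19
g[3] = (1 + (-19)) / -2 = -18/-2 = 9
g[2] = (-19 + 9) / -2 = -10/-2 = 5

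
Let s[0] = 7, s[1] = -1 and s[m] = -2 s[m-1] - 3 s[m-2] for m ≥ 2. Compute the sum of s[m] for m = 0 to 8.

-289

s[2] = -2(-1) - 3(7) = -19
s[3] = -2(-19) - 3(-1) = 41
s[4] = -2(41) - 3(-19) = -25
s[5] = -2(-25) - 3(41) = -73
s[6] = -2(-73) - 3(-25) = 221
s[7] = -2(221) - 3(-73) = -223
s[8] = -2(-223) - 3(221) = -217
Sum = 7 + (-1) + (-19) + 41 + (-25) + (-73) + 221 + (-223) + (-217) = -289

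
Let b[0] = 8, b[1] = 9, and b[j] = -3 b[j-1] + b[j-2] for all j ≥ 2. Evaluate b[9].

85314

b[2] = -3·9 + 8 = -19
b[3] = -3·(-19) + 9 = 66
b[4] = -3·66 + (-19) = -217
b[5] = -3·(-217) + 66 = 717
b[6] = -3·717 + (-217) = -2368
b[7] = -3·(-2368) + 717 = 7821
b[8] = -3·7821 + (-2368) = -25831
b[9] = -3·(-25831) + 7821 = 85314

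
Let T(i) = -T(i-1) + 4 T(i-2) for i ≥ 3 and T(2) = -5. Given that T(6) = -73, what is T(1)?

Let T(1) = v.
T(3) = 5 + 4v
T(4) = -25 - 4v
T(5) = 45 + 20v
T(6) = -145 - 36v
So -145 - 36v = -73, giving v = -2.

-2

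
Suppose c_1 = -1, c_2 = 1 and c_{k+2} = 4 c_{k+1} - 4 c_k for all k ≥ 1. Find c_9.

2816

c_3 = 4·1 - 4·(-1) = 8
c_4 = 4·8 - 4·1 = 28
c_5 = 4·28 - 4·8 = 80
c_6 = 4·80 - 4·28 = 208
c_7 = 4·208 - 4·80 = 512
c_8 = 4·512 - 4·208 = 1216
c_9 = 4·1216 - 4·512 = 2816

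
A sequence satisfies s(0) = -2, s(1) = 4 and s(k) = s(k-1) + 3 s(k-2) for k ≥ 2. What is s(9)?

730

s(2) = 4 + 3*(-2) = -2
s(3) = (-2) + 3*4 = 10
s(4) = 10 + 3*(-2) = 4
s(5) = 4 + 3*10 = 34
s(6) = 34 + 3*4 = 46
s(7) = 46 + 3*34 = 148
s(8) = 148 + 3*46 = 286
s(9) = 286 + 3*148 = 730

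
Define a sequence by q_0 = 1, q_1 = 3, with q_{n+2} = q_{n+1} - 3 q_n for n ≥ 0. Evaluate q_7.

q_2 = 3 - 3*1 = 0
q_3 = 0 - 3*3 = -9
q_4 = (-9) - 3*0 = -9
q_5 = (-9) - 3*(-9) = 18
q_6 = 18 - 3*(-9) = 45
q_7 = 45 - 3*18 = -9

-9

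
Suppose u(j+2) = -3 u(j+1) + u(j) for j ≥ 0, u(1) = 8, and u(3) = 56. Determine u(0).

Let u(0) = x.
u(2) = -24 + x
u(3) = 80 - 3x
So 80 - 3x = 56, giving x = 8.

8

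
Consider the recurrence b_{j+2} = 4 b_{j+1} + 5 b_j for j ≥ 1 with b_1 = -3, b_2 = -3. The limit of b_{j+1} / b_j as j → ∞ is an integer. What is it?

5

The characteristic equation is r^2 - 4r - 5 = 0, which factors as (r - 5)(r + 1) = 0.
So the roots are 5 and -1. Since |5| > |-1| and the coefficient of 5^j is non-zero, the ratio tends to 5.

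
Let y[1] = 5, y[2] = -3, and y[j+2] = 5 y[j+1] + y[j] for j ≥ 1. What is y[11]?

y[3] = 5(-3) + 5 = -10
y[4] = 5(-10) + (-3) = -53
y[5] = 5(-53) + (-10) = -275
y[6] = 5(-275) + (-53) = -1428
y[7] = 5(-1428) + (-275) = -7415
y[8] = 5(-7415) + (-1428) = -38503
y[9] = 5(-38503) + (-7415) = -199930
y[10] = 5(-199930) + (-38503) = -1038153
y[11] = 5(-1038153) + (-199930) = -5390695

-5390695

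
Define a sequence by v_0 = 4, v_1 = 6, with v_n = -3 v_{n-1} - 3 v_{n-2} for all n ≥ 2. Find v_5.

162

v_2 = -3·6 - 3·4 = -30
v_3 = -3·(-30) - 3·6 = 72
v_4 = -3·72 - 3·(-30) = -126
v_5 = -3·(-126) - 3·72 = 162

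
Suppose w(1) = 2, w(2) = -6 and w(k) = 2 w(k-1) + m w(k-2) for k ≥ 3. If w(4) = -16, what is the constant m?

w(3) = -12 + 2m
w(4) = -24 - 2m
So -24 - 2m = -16, giving m = -4.

-4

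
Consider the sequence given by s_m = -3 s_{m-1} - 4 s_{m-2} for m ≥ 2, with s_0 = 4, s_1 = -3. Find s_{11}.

s_2 = -3·(-3) - 4·4 = -7
s_3 = -3·(-7) - 4·(-3) = 33
s_4 = -3·33 - 4·(-7) = -71
s_5 = -3·(-71) - 4·33 = 81
s_6 = -3·81 - 4·(-71) = 41
s_7 = -3·41 - 4·81 = -447
s_8 = -3·(-447) - 4·41 = 1177
s_9 = -3·1177 - 4·(-447) = -1743
s_{10} = -3·(-1743) - 4·1177 = 521
s_{11} = -3·521 - 4·(-1743) = 5409

5409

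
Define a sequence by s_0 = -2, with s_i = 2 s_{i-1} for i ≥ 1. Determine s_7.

s_1 = 2(-2) = -4
s_2 = 2(-4) = -8
s_3 = 2(-8) = -16
s_4 = 2(-16) = -32
s_5 = 2(-32) = -64
s_6 = 2(-64) = -128
s_7 = 2(-128) = -256

-256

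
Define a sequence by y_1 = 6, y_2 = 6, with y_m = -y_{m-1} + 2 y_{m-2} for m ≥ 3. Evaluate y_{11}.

6

y_3 = -6 + 2*6 = 6
y_4 = -6 + 2*6 = 6
y_5 = -6 + 2*6 = 6
y_6 = -6 + 2*6 = 6
y_7 = -6 + 2*6 = 6
y_8 = -6 + 2*6 = 6
y_9 = -6 + 2*6 = 6
y_{10} = -6 + 2*6 = 6
y_{11} = -6 + 2*6 = 6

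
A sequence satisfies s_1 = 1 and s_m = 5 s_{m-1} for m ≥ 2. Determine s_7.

15625

s_2 = 5·1 = 5
s_3 = 5·5 = 25
s_4 = 5·25 = 125
s_5 = 5·125 = 625
s_6 = 5·625 = 3125
s_7 = 5·3125 = 15625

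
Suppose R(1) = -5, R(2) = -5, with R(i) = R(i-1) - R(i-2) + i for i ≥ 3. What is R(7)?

R(3) = (-5) - (-5) + 3 = 3
R(4) = 3 - (-5) + 4 = 12
R(5) = 12 - 3 + 5 = 14
R(6) = 14 - 12 + 6 = 8
R(7) = 8 - 14 + 7 = 1

1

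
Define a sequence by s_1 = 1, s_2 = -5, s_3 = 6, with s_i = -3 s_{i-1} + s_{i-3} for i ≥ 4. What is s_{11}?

s_4 = -3*6 + 1 = -17
s_5 = -3*(-17) + (-5) = 46
s_6 = -3*46 + 6 = -132
s_7 = -3*(-132) + (-17) = 379
s_8 = -3*379 + 46 = -1091
s_9 = -3*(-1091) + (-132) = 3141
s_{10} = -3*3141 + 379 = -9044
s_{11} = -3*(-9044) + (-1091) = 26041

26041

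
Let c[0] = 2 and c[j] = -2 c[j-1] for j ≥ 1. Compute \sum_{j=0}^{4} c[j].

22

c[1] = -2*2 = -4
c[2] = -2*(-4) = 8
c[3] = -2*8 = -16
c[4] = -2*(-16) = 32
Sum = 2 + (-4) + 8 + (-16) + 32 = 22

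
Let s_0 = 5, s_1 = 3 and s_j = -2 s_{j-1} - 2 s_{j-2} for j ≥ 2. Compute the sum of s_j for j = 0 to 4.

s_2 = -2*3 - 2*5 = -16
s_3 = -2*(-16) - 2*3 = 26
s_4 = -2*26 - 2*(-16) = -20
Sum = 5 + 3 + (-16) + 26 + (-20) = -2

-2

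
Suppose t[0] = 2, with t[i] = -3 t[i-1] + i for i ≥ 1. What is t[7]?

-3962

t[1] = -3·2 + 1 = -5
t[2] = -3·(-5) + 2 = 17
t[3] = -3·17 + 3 = -48
t[4] = -3·(-48) + 4 = 148
t[5] = -3·148 + 5 = -439
t[6] = -3·(-439) + 6 = 1323
t[7] = -3·1323 + 7 = -3962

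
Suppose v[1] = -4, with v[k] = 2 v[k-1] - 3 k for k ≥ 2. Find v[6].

v[2] = 2*(-4) - 6 = -14
v[3] = 2*(-14) - 9 = -37
v[4] = 2*(-37) - 12 = -86
v[5] = 2*(-86) - 15 = -187
v[6] = 2*(-187) - 18 = -392

-392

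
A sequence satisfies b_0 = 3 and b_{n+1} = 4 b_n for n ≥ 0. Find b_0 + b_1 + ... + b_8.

b_1 = 4*3 = 12
b_2 = 4*12 = 48
b_3 = 4*48 = 192
b_4 = 4*192 = 768
b_5 = 4*768 = 3072
b_6 = 4*3072 = 12288
b_7 = 4*12288 = 49152
b_8 = 4*49152 = 196608
Sum = 3 + 12 + 48 + 192 + 768 + 3072 + 12288 + 49152 + 196608 = 262143

262143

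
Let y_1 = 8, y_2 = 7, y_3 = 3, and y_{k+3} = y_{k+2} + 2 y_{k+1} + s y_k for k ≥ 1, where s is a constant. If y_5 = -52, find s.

-5

y_4 = 17 + 8s
y_5 = 23 + 15s
So 23 + 15s = -52, giving s = -5.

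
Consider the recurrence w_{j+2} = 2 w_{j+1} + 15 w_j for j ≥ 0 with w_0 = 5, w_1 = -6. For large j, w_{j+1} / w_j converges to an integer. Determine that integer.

The characteristic equation is r^2 - 2r - 15 = 0, which factors as (r - 5)(r + 3) = 0.
So the roots are 5 and -3. Since |5| > |-3| and the coefficient of 5^j is non-zero, the ratio tends to 5.

5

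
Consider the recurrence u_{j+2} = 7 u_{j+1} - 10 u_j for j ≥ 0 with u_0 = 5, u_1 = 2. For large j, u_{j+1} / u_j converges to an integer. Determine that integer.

5

The characteristic equation is r^2 - 7r + 10 = 0, which factors as (r - 5)(r - 2) = 0.
So the roots are 5 and 2. Since |5| > |2| and the coefficient of 5^j is non-zero, the ratio tends to 5.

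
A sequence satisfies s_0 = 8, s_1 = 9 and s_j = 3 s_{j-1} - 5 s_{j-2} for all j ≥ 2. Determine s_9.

1284

s_2 = 3(9) - 5(8) = -13
s_3 = 3(-13) - 5(9) = -84
s_4 = 3(-84) - 5(-13) = -187
s_5 = 3(-187) - 5(-84) = -141
s_6 = 3(-141) - 5(-187) = 512
s_7 = 3(512) - 5(-141) = 2241
s_8 = 3(2241) - 5(512) = 4163
s_9 = 3(4163) - 5(2241) = 1284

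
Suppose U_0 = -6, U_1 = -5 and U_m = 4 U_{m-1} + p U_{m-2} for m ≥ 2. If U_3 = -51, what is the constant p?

-1

U_2 = -20 - 6p
U_3 = -80 - 29p
So -80 - 29p = -51, giving p = -1.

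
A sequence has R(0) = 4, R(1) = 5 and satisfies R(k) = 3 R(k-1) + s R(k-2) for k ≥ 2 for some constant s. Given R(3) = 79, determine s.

2

R(2) = 15 + 4s
R(3) = 45 + 17s
So 45 + 17s = 79, giving s = 2.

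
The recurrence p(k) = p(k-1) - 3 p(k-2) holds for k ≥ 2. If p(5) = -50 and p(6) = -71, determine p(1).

-5

Rearranging, p(k-2) = (p(k) - p(k-1)) / -3.
p(4) = (-71 - (-50)) / -3 = -21/-3 = 7
p(3) = (-50 - 7) / -3 = -57/-3 = 19
p(2) = (7 - 19) / -3 = -12/-3 = 4
p(1) = (19 - 4) / -3 = 15/-3 = -5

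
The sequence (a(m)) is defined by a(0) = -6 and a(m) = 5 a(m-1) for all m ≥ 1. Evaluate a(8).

-2343750

a(1) = 5*(-6) = -30
a(2) = 5*(-30) = -150
a(3) = 5*(-150) = -750
a(4) = 5*(-750) = -3750
a(5) = 5*(-3750) = -18750
a(6) = 5*(-18750) = -93750
a(7) = 5*(-93750) = -468750
a(8) = 5*(-468750) = -2343750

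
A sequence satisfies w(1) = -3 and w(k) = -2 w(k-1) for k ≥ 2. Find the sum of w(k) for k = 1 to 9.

w(2) = -2*(-3) = 6
w(3) = -2*6 = -12
w(4) = -2*(-12) = 24
w(5) = -2*24 = -48
w(6) = -2*(-48) = 96
w(7) = -2*96 = -192
w(8) = -2*(-192) = 384
w(9) = -2*384 = -768
Sum = (-3) + 6 + (-12) + 24 + (-48) + 96 + (-192) + 384 + (-768) = -513

-513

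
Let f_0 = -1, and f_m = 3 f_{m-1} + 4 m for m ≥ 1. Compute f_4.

151

f_1 = 3(-1) + 4 = 1
f_2 = 3(1) + 8 = 11
f_3 = 3(11) + 12 = 45
f_4 = 3(45) + 16 = 151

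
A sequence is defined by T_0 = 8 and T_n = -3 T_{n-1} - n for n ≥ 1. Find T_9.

T_1 = -3*8 - 1 = -25
T_2 = -3*(-25) - 2 = 73
T_3 = -3*73 - 3 = -222
T_4 = -3*(-222) - 4 = 662
T_5 = -3*662 - 5 = -1991
T_6 = -3*(-1991) - 6 = 5967
T_7 = -3*5967 - 7 = -17908
T_8 = -3*(-17908) - 8 = 53716
T_9 = -3*53716 - 9 = -161157

-161157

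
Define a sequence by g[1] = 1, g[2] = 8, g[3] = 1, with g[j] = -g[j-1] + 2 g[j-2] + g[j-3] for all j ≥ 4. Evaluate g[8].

g[4] = -1 + 2(8) + 1 = 16
g[5] = -16 + 2(1) + 8 = -6
g[6] = -(-6) + 2(16) + 1 = 39
g[7] = -39 + 2(-6) + 16 = -35
g[8] = -(-35) + 2(39) + (-6) = 107

107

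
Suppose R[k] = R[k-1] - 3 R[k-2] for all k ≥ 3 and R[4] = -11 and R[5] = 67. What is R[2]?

-5

Rearranging, R[k-2] = (R[k] - R[k-1]) / -3.
R[3] = (67 - (-11)) / -3 = 78/-3 = -26
R[2] = (-11 - (-26)) / -3 = 15/-3 = -5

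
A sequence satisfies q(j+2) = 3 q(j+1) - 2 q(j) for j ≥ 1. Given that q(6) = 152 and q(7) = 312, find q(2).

Rearranging, q(j-2) = (q(j) - 3 q(j-1)) / -2.
q(5) = (312 - 3(152)) / -2 = -144/-2 = 72
q(4) = (152 - 3(72)) / -2 = -64/-2 = 32
q(3) = (72 - 3(32)) / -2 = -24/-2 = 12
q(2) = (32 - 3(12)) / -2 = -4/-2 = 2

2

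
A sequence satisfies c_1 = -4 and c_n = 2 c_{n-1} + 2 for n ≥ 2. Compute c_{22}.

-4194306

The fixed point is 2/(1 - 2) = -2, so c_n + 2 = 2(c_{n-1} + 2).
Hence c_n = -2·2^{n-1} - 2.
c_{22} = -2·2^{21} - 2 = -2·2097152 - 2 = -4194306.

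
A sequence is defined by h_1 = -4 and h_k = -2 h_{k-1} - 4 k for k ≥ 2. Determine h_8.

h_2 = -2(-4) - 8 = 0
h_3 = -2(0) - 12 = -12
h_4 = -2(-12) - 16 = 8
h_5 = -2(8) - 20 = -36
h_6 = -2(-36) - 24 = 48
h_7 = -2(48) - 28 = -124
h_8 = -2(-124) - 32 = 216

216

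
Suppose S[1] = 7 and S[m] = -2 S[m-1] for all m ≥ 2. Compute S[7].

448

S[2] = -2*7 = -14
S[3] = -2*(-14) = 28
S[4] = -2*28 = -56
S[5] = -2*(-56) = 112
S[6] = -2*112 = -224
S[7] = -2*(-224) = 448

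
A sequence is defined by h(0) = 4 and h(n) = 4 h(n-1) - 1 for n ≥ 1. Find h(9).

h(1) = 4(4) - 1 = 15
h(2) = 4(15) - 1 = 59
h(3) = 4(59) - 1 = 235
h(4) = 4(235) - 1 = 939
h(5) = 4(939) - 1 = 3755
h(6) = 4(3755) - 1 = 15019
h(7) = 4(15019) - 1 = 60075
h(8) = 4(60075) - 1 = 240299
h(9) = 4(240299) - 1 = 961195

961195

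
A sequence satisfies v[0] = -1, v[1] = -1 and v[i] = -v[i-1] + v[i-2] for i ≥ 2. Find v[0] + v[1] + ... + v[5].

v[2] = -(-1) + (-1) = 0
v[3] = -0 + (-1) = -1
v[4] = -(-1) + 0 = 1
v[5] = -1 + (-1) = -2
Sum = (-1) + (-1) + 0 + (-1) + 1 + (-2) = -4

-4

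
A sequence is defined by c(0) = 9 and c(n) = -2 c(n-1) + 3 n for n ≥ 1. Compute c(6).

540

c(1) = -2*9 + 3 = -15
c(2) = -2*(-15) + 6 = 36
c(3) = -2*36 + 9 = -63
c(4) = -2*(-63) + 12 = 138
c(5) = -2*138 + 15 = -261
c(6) = -2*(-261) + 18 = 540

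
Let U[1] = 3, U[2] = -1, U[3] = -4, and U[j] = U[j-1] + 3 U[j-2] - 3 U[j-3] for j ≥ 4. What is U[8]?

U[4] = (-4) + 3(-1) - 3(3) = -16
U[5] = (-16) + 3(-4) - 3(-1) = -25
U[6] = (-25) + 3(-16) - 3(-4) = -61
U[7] = (-61) + 3(-25) - 3(-16) = -88
U[8] = (-88) + 3(-61) - 3(-25) = -196

-196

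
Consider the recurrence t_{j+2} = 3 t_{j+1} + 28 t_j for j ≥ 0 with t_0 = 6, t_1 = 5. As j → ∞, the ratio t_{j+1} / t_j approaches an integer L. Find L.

7

The characteristic equation is r^2 - 3r - 28 = 0, which factors as (r - 7)(r + 4) = 0.
So the roots are 7 and -4. Since |7| > |-4| and the coefficient of 7^j is non-zero, the ratio tends to 7.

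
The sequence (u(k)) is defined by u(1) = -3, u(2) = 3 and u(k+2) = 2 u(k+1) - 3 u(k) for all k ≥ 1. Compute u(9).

285

u(3) = 2·3 - 3·(-3) = 15
u(4) = 2·15 - 3·3 = 21
u(5) = 2·21 - 3·15 = -3
u(6) = 2·(-3) - 3·21 = -69
u(7) = 2·(-69) - 3·(-3) = -129
u(8) = 2·(-129) - 3·(-69) = -51
u(9) = 2·(-51) - 3·(-129) = 285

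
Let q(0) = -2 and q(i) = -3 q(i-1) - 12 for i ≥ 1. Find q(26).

The fixed point is -12/(1 + 3) = -3, so q(i) + 3 = -3(q(i-1) + 3).
Hence q(i) = 1·(-3)^i - 3.
q(26) = 1·(-3)^{26} - 3 = 1·2541865828329 - 3 = 2541865828326.

2541865828326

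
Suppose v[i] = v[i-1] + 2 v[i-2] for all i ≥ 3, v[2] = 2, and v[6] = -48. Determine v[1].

Let v[1] = x.
v[3] = 2 + 2x
v[4] = 6 + 2x
v[5] = 10 + 6x
v[6] = 22 + 10x
So 22 + 10x = -48, giving x = -7.

-7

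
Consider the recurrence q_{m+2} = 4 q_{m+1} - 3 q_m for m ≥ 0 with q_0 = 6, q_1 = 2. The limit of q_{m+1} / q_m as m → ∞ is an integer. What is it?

3

The characteristic equation is r^2 - 4r + 3 = 0, which factors as (r - 3)(r - 1) = 0.
So the roots are 3 and 1. Since |3| > |1| and the coefficient of 3^m is non-zero, the ratio tends to 3.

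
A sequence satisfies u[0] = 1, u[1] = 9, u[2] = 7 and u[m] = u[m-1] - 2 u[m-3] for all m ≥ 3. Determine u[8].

u[3] = 7 - 2(1) = 5
u[4] = 5 - 2(9) = -13
u[5] = (-13) - 2(7) = -27
u[6] = (-27) - 2(5) = -37
u[7] = (-37) - 2(-13) = -11
u[8] = (-11) - 2(-27) = 43

43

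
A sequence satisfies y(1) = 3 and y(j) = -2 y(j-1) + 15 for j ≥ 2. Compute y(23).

The fixed point is 15/(1 + 2) = 5, so y(j) - 5 = -2(y(j-1) - 5).
Hence y(j) = -2·(-2)^{j-1} + 5.
y(23) = -2·(-2)^{22} + 5 = -2·4194304 + 5 = -8388603.

-8388603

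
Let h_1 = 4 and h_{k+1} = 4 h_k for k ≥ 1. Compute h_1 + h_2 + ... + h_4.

340

h_2 = 4·4 = 16
h_3 = 4·16 = 64
h_4 = 4·64 = 256
Sum = 4 + 16 + 64 + 256 = 340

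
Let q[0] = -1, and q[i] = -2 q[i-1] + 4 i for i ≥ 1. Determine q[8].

-472

q[1] = -2·(-1) + 4 = 6
q[2] = -2·6 + 8 = -4
q[3] = -2·(-4) + 12 = 20
q[4] = -2·20 + 16 = -24
q[5] = -2·(-24) + 20 = 68
q[6] = -2·68 + 24 = -112
q[7] = -2·(-112) + 28 = 252
q[8] = -2·252 + 32 = -472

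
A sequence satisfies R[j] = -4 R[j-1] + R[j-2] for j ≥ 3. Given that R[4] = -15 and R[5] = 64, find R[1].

Rearranging, R[j-2] = R[j] + 4 R[j-1].
R[3] = 64 + 4*(-15) = 4
R[2] = -15 + 4*4 = 1
R[1] = 4 + 4*1 = 8

8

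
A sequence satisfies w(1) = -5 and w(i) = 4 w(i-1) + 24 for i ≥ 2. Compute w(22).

The fixed point is 24/(1 - 4) = -8, so w(i) + 8 = 4(w(i-1) + 8).
Hence w(i) = 3·4^{i-1} - 8.
w(22) = 3·4^{21} - 8 = 3·4398046511104 - 8 = 13194139533304.

13194139533304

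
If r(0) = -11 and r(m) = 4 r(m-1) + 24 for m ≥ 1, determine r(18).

The fixed point is 24/(1 - 4) = -8, so r(m) + 8 = 4(r(m-1) + 8).
Hence r(m) = -3·4^m - 8.
r(18) = -3·4^{18} - 8 = -3·68719476736 - 8 = -206158430216.

-206158430216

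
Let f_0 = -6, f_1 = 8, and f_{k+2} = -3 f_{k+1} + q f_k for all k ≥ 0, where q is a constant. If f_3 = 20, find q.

f_2 = -24 - 6q
f_3 = 72 + 26q
So 72 + 26q = 20, giving q = -2.

-2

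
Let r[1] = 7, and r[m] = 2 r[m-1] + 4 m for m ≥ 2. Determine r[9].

r[2] = 2*7 + 8 = 22
r[3] = 2*22 + 12 = 56
r[4] = 2*56 + 16 = 128
r[5] = 2*128 + 20 = 276
r[6] = 2*276 + 24 = 576
r[7] = 2*576 + 28 = 1180
r[8] = 2*1180 + 32 = 2392
r[9] = 2*2392 + 36 = 4820

4820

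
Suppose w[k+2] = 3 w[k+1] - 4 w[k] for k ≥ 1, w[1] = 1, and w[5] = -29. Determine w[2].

Let w[2] = y.
w[3] = -4 + 3y
w[4] = -12 + 5y
w[5] = -20 + 3y
So -20 + 3y = -29, giving y = -3.

-3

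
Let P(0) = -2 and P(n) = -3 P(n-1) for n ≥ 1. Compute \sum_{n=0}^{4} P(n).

-122

P(1) = -3*(-2) = 6
P(2) = -3*6 = -18
P(3) = -3*(-18) = 54
P(4) = -3*54 = -162
Sum = (-2) + 6 + (-18) + 54 + (-162) = -122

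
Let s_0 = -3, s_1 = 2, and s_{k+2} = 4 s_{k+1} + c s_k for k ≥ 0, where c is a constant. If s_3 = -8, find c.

4

s_2 = 8 - 3c
s_3 = 32 - 10c
So 32 - 10c = -8, giving c = 4.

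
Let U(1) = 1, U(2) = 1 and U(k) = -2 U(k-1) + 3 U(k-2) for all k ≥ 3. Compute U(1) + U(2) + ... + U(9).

U(3) = -2*1 + 3*1 = 1
U(4) = -2*1 + 3*1 = 1
U(5) = -2*1 + 3*1 = 1
U(6) = -2*1 + 3*1 = 1
U(7) = -2*1 + 3*1 = 1
U(8) = -2*1 + 3*1 = 1
U(9) = -2*1 + 3*1 = 1
Sum = 1 + 1 + 1 + 1 + 1 + 1 + 1 + 1 + 1 = 9

9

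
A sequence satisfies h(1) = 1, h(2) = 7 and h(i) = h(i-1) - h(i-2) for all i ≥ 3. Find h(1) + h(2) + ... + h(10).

13

h(3) = 7 - 1 = 6
h(4) = 6 - 7 = -1
h(5) = (-1) - 6 = -7
h(6) = (-7) - (-1) = -6
h(7) = (-6) - (-7) = 1
h(8) = 1 - (-6) = 7
h(9) = 7 - 1 = 6
h(10) = 6 - 7 = -1
Sum = 1 + 7 + 6 + (-1) + (-7) + (-6) + 1 + 7 + 6 + (-1) = 13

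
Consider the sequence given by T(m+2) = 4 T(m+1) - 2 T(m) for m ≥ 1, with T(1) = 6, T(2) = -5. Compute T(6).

T(3) = 4(-5) - 2(6) = -32
T(4) = 4(-32) - 2(-5) = -118
T(5) = 4(-118) - 2(-32) = -408
T(6) = 4(-408) - 2(-118) = -1396

-1396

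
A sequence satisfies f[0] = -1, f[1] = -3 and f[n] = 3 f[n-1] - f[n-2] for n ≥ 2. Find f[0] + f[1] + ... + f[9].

f[2] = 3(-3) - (-1) = -8
f[3] = 3(-8) - (-3) = -21
f[4] = 3(-21) - (-8) = -55
f[5] = 3(-55) - (-21) = -144
f[6] = 3(-144) - (-55) = -377
f[7] = 3(-377) - (-144) = -987
f[8] = 3(-987) - (-377) = -2584
f[9] = 3(-2584) - (-987) = -6765
Sum = (-1) + (-3) + (-8) + (-21) + (-55) + (-144) + (-377) + (-987) + (-2584) + (-6765) = -10945

-10945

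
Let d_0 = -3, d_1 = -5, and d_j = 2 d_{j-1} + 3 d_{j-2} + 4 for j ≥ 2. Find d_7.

d_2 = 2(-5) + 3(-3) + 4 = -15
d_3 = 2(-15) + 3(-5) + 4 = -41
d_4 = 2(-41) + 3(-15) + 4 = -123
d_5 = 2(-123) + 3(-41) + 4 = -365
d_6 = 2(-365) + 3(-123) + 4 = -1095
d_7 = 2(-1095) + 3(-365) + 4 = -3281

-3281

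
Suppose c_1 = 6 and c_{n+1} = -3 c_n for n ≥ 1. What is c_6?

-1458

c_2 = -3*6 = -18
c_3 = -3*(-18) = 54
c_4 = -3*54 = -162
c_5 = -3*(-162) = 486
c_6 = -3*486 = -1458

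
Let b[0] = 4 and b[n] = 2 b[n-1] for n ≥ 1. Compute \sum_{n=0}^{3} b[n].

b[1] = 2*4 = 8
b[2] = 2*8 = 16
b[3] = 2*16 = 32
Sum = 4 + 8 + 16 + 32 = 60

60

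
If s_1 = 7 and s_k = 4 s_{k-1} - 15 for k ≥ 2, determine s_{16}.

2147483653

The fixed point is -15/(1 - 4) = 5, so s_k - 5 = 4(s_{k-1} - 5).
Hence s_k = 2·4^{k-1} + 5.
s_{16} = 2·4^{15} + 5 = 2·1073741824 + 5 = 2147483653.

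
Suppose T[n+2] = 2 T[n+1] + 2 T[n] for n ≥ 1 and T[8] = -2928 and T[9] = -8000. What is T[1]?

Rearranging, T[n-2] = (T[n] - 2 T[n-1]) / 2.
T[7] = (-8000 - 2(-2928)) / 2 = -2144/2 = -1072
T[6] = (-2928 - 2(-1072)) / 2 = -784/2 = -392
T[5] = (-1072 - 2(-392)) / 2 = -288/2 = -144
T[4] = (-392 - 2(-144)) / 2 = -104/2 = -52
T[3] = (-144 - 2(-52)) / 2 = -40/2 = -20
T[2] = (-52 - 2(-20)) / 2 = -12/2 = -6
T[1] = (-20 - 2(-6)) / 2 = -8/2 = -4

-4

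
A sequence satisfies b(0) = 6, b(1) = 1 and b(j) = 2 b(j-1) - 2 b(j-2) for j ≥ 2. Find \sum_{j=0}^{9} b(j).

187

b(2) = 2(1) - 2(6) = -10
b(3) = 2(-10) - 2(1) = -22
b(4) = 2(-22) - 2(-10) = -24
b(5) = 2(-24) - 2(-22) = -4
b(6) = 2(-4) - 2(-24) = 40
b(7) = 2(40) - 2(-4) = 88
b(8) = 2(88) - 2(40) = 96
b(9) = 2(96) - 2(88) = 16
Sum = 6 + 1 + (-10) + (-22) + (-24) + (-4) + 40 + 88 + 96 + 16 = 187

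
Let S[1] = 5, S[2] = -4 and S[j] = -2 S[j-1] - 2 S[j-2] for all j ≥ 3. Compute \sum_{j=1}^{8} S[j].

-33

S[3] = -2(-4) - 2(5) = -2
S[4] = -2(-2) - 2(-4) = 12
S[5] = -2(12) - 2(-2) = -20
S[6] = -2(-20) - 2(12) = 16
S[7] = -2(16) - 2(-20) = 8
S[8] = -2(8) - 2(16) = -48
Sum = 5 + (-4) + (-2) + 12 + (-20) + 16 + 8 + (-48) = -33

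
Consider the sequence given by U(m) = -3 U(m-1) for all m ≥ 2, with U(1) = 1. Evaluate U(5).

U(2) = -3*1 = -3
U(3) = -3*(-3) = 9
U(4) = -3*9 = -27
U(5) = -3*(-27) = 81

81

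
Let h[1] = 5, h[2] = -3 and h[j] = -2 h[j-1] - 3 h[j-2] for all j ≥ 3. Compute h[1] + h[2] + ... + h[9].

-115

h[3] = -2(-3) - 3(5) = -9
h[4] = -2(-9) - 3(-3) = 27
h[5] = -2(27) - 3(-9) = -27
h[6] = -2(-27) - 3(27) = -27
h[7] = -2(-27) - 3(-27) = 135
h[8] = -2(135) - 3(-27) = -189
h[9] = -2(-189) - 3(135) = -27
Sum = 5 + (-3) + (-9) + 27 + (-27) + (-27) + 135 + (-189) + (-27) = -115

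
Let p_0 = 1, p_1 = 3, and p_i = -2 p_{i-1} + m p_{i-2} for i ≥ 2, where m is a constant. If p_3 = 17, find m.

5

p_2 = -6 + m
p_3 = 12 + m
So 12 + m = 17, giving m = 5.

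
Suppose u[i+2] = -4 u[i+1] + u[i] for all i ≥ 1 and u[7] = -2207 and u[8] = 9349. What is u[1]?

Rearranging, u[i-2] = u[i] + 4 u[i-1].
u[6] = 9349 + 4(-2207) = 521
u[5] = -2207 + 4(521) = -123
u[4] = 521 + 4(-123) = 29
u[3] = -123 + 4(29) = -7
u[2] = 29 + 4(-7) = 1
u[1] = -7 + 4(1) = -3

-3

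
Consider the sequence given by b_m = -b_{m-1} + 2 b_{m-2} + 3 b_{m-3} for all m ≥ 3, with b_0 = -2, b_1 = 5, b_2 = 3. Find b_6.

52

b_3 = -3 + 2*5 + 3*(-2) = 1
b_4 = -1 + 2*3 + 3*5 = 20
b_5 = -20 + 2*1 + 3*3 = -9
b_6 = -(-9) + 2*20 + 3*1 = 52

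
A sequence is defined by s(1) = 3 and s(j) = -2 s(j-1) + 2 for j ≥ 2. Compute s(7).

s(2) = -2·3 + 2 = -4
s(3) = -2·(-4) + 2 = 10
s(4) = -2·10 + 2 = -18
s(5) = -2·(-18) + 2 = 38
s(6) = -2·38 + 2 = -74
s(7) = -2·(-74) + 2 = 150

150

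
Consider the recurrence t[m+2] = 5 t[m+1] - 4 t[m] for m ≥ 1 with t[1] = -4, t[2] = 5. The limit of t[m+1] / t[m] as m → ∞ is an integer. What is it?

4

The characteristic equation is r^2 - 5r + 4 = 0, which factors as (r - 4)(r - 1) = 0.
So the roots are 4 and 1. Since |4| > |1| and the coefficient of 4^m is non-zero, the ratio tends to 4.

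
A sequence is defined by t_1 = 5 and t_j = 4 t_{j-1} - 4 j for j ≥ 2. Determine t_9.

123804

t_2 = 4·5 - 8 = 12
t_3 = 4·12 - 12 = 36
t_4 = 4·36 - 16 = 128
t_5 = 4·128 - 20 = 492
t_6 = 4·492 - 24 = 1944
t_7 = 4·1944 - 28 = 7748
t_8 = 4·7748 - 32 = 30960
t_9 = 4·30960 - 36 = 123804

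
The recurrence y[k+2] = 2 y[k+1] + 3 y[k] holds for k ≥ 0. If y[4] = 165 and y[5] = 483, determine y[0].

Rearranging, y[k-2] = (y[k] - 2 y[k-1]) / 3.
y[3] = (483 - 2·165) / 3 = 153/3 = 51
y[2] = (165 - 2·51) / 3 = 63/3 = 21
y[1] = (51 - 2·21) / 3 = 9/3 = 3
y[0] = (21 - 2·3) / 3 = 15/3 = 5

5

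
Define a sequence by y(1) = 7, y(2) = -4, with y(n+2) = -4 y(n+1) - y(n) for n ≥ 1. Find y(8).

y(3) = -4*(-4) - 7 = 9
y(4) = -4*9 - (-4) = -32
y(5) = -4*(-32) - 9 = 119
y(6) = -4*119 - (-32) = -444
y(7) = -4*(-444) - 119 = 1657
y(8) = -4*1657 - (-444) = -6184

-6184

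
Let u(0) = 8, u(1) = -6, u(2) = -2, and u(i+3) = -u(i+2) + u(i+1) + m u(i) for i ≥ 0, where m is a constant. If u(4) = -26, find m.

2

u(3) = -4 + 8m
u(4) = 2 - 14m
So 2 - 14m = -26, giving m = 2.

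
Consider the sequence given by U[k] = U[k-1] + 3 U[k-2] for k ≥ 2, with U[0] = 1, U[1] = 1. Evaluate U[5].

40

U[2] = 1 + 3(1) = 4
U[3] = 4 + 3(1) = 7
U[4] = 7 + 3(4) = 19
U[5] = 19 + 3(7) = 40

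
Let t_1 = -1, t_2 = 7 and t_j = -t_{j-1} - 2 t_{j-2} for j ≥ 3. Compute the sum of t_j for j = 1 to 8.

t_3 = -7 - 2*(-1) = -5
t_4 = -(-5) - 2*7 = -9
t_5 = -(-9) - 2*(-5) = 19
t_6 = -19 - 2*(-9) = -1
t_7 = -(-1) - 2*19 = -37
t_8 = -(-37) - 2*(-1) = 39
Sum = (-1) + 7 + (-5) + (-9) + 19 + (-1) + (-37) + 39 = 12

12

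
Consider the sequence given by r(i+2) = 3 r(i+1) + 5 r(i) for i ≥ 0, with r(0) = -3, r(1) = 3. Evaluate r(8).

-10254

r(2) = 3*3 + 5*(-3) = -6
r(3) = 3*(-6) + 5*3 = -3
r(4) = 3*(-3) + 5*(-6) = -39
r(5) = 3*(-39) + 5*(-3) = -132
r(6) = 3*(-132) + 5*(-39) = -591
r(7) = 3*(-591) + 5*(-132) = -2433
r(8) = 3*(-2433) + 5*(-591) = -10254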